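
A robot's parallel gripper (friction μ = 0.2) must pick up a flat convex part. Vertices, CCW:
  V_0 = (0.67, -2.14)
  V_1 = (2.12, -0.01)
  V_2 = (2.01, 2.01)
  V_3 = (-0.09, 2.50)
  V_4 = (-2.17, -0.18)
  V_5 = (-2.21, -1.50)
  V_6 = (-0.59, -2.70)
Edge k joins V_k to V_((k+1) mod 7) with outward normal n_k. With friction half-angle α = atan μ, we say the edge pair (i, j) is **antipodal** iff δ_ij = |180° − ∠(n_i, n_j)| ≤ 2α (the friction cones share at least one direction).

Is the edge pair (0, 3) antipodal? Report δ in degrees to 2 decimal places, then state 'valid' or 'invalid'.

α = atan 0.2 = 11.31°;  2α = 22.62°
edge 0: e_0 = (+1.45, +2.13);  n_0 = (+0.8266, -0.5627)
edge 3: e_3 = (-2.08, -2.68);  n_3 = (-0.7900, +0.6131)
∠(n_0, n_3) = 176.43°
δ = |180° − 176.43°| = 3.57°
3.57° ≤ 2α = 22.62°  →  valid

δ = 3.57°, valid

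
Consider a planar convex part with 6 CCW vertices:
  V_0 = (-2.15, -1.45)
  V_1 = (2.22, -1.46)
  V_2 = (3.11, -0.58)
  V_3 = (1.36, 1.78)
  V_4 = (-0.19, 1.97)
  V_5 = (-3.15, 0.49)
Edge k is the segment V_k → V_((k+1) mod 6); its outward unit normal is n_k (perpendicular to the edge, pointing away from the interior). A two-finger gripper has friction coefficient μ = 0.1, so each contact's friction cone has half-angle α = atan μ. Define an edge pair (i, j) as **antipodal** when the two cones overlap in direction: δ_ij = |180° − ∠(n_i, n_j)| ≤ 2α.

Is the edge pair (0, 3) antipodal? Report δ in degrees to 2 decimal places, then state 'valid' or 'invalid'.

α = atan 0.1 = 5.71°;  2α = 11.42°
edge 0: e_0 = (+4.37, -0.01);  n_0 = (-0.0023, -1.0000)
edge 3: e_3 = (-1.55, +0.19);  n_3 = (+0.1217, +0.9926)
∠(n_0, n_3) = 173.14°
δ = |180° − 173.14°| = 6.86°
6.86° ≤ 2α = 11.42°  →  valid

δ = 6.86°, valid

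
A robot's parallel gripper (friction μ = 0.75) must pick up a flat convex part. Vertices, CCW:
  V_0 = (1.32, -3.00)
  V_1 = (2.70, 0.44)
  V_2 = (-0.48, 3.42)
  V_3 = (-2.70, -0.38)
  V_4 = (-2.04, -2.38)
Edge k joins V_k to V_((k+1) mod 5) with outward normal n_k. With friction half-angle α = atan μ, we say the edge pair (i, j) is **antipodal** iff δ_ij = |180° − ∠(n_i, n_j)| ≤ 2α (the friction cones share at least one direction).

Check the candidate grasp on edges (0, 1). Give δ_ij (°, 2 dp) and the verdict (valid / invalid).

δ = 111.28°, invalid

α = atan 0.75 = 36.87°;  2α = 73.74°
edge 0: e_0 = (+1.38, +3.44);  n_0 = (+0.9281, -0.3723)
edge 1: e_1 = (-3.18, +2.98);  n_1 = (+0.6838, +0.7297)
∠(n_0, n_1) = 68.72°
δ = |180° − 68.72°| = 111.28°
111.28° > 2α = 73.74°  →  invalid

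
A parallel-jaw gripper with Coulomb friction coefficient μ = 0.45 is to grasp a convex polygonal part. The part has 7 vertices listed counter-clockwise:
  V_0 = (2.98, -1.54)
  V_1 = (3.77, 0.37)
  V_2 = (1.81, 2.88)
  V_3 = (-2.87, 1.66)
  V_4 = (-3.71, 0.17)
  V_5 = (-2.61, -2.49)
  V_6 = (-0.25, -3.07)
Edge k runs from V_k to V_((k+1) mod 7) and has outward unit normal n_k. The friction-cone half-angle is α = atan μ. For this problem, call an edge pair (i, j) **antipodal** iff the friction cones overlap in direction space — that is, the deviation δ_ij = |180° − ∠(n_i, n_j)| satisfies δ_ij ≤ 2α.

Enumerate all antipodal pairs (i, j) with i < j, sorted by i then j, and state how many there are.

count = 7; pairs: (0,3), (0,4), (1,4), (1,5), (2,5), (2,6), (3,6)

α = atan 0.45 = 24.23°;  2α = 48.46°
n_0 = (+0.9241, -0.3822)
n_1 = (+0.7882, +0.6155)
n_2 = (-0.2523, +0.9677)
n_3 = (-0.8711, +0.4911)
n_4 = (-0.9241, -0.3821)
n_5 = (-0.2387, -0.9711)
n_6 = (+0.4281, -0.9037)
  (0,1): δ = 119.54°  ·
  (0,2): δ = 52.92°  ·
  (0,3): δ = 6.94°  ✓
  (0,4): δ = 44.94°  ✓
  (0,5): δ = 98.66°  ·
  (0,6): δ = 137.82°  ·
  (1,2): δ = 113.37°  ·
  (1,3): δ = 67.40°  ·
  (1,4): δ = 15.52°  ✓
  (1,5): δ = 38.21°  ✓
  (1,6): δ = 77.36°  ·
  (2,3): δ = 134.02°  ·
  (2,4): δ = 82.14°  ·
  (2,5): δ = 28.42°  ✓
  (2,6): δ = 10.74°  ✓
  (3,4): δ = 128.12°  ·
  (3,5): δ = 74.40°  ·
  (3,6): δ = 35.24°  ✓
  (4,5): δ = 126.27°  ·
  (4,6): δ = 87.12°  ·
  (5,6): δ = 140.85°  ·
antipodal pairs: 7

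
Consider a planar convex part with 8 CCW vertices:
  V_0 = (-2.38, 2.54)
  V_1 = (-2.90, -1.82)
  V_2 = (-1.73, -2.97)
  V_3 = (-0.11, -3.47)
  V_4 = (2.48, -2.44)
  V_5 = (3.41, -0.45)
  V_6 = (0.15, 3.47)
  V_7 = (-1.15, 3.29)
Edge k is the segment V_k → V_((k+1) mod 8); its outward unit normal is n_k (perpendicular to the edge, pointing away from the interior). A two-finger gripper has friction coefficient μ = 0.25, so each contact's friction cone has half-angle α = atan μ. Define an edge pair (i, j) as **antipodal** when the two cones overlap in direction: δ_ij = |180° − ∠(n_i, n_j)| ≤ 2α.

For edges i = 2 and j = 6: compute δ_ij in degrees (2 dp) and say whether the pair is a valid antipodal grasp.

δ = 25.04°, valid

α = atan 0.25 = 14.04°;  2α = 28.07°
edge 2: e_2 = (+1.62, -0.50);  n_2 = (-0.2949, -0.9555)
edge 6: e_6 = (-1.30, -0.18);  n_6 = (-0.1372, +0.9905)
∠(n_2, n_6) = 154.96°
δ = |180° − 154.96°| = 25.04°
25.04° ≤ 2α = 28.07°  →  valid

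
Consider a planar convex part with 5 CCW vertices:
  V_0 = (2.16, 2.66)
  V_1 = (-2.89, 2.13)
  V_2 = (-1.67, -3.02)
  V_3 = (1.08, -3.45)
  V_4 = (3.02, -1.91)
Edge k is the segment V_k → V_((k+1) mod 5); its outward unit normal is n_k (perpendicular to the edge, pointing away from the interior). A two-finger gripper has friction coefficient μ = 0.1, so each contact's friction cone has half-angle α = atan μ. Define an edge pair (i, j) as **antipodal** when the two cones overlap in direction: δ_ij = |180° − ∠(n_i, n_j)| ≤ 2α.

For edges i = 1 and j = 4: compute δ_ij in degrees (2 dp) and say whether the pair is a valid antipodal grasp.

α = atan 0.1 = 5.71°;  2α = 11.42°
edge 1: e_1 = (+1.22, -5.15);  n_1 = (-0.9731, -0.2305)
edge 4: e_4 = (-0.86, +4.57);  n_4 = (+0.9828, +0.1849)
∠(n_1, n_4) = 177.33°
δ = |180° − 177.33°| = 2.67°
2.67° ≤ 2α = 11.42°  →  valid

δ = 2.67°, valid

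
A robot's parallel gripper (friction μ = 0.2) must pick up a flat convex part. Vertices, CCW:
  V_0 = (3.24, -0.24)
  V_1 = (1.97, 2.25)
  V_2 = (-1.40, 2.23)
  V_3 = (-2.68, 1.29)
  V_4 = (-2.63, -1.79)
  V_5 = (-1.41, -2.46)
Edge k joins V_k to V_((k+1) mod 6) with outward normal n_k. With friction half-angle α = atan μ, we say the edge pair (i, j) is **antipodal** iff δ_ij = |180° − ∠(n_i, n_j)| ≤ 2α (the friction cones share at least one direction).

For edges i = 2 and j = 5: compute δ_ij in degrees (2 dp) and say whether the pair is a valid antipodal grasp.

α = atan 0.2 = 11.31°;  2α = 22.62°
edge 2: e_2 = (-1.28, -0.94);  n_2 = (-0.5919, +0.8060)
edge 5: e_5 = (+4.65, +2.22);  n_5 = (+0.4308, -0.9024)
∠(n_2, n_5) = 169.23°
δ = |180° − 169.23°| = 10.77°
10.77° ≤ 2α = 22.62°  →  valid

δ = 10.77°, valid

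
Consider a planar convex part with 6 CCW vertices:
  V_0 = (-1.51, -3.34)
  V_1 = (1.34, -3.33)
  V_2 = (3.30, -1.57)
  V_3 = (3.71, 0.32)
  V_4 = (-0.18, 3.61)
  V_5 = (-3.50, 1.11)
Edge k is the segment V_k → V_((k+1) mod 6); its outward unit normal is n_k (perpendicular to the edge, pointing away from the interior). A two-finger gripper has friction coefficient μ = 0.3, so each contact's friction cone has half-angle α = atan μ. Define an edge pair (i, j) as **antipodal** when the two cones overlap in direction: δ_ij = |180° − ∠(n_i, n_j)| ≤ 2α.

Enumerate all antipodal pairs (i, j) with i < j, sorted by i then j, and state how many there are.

count = 2; pairs: (1,4), (3,5)

α = atan 0.3 = 16.70°;  2α = 33.40°
n_0 = (+0.0035, -1.0000)
n_1 = (+0.6681, -0.7440)
n_2 = (+0.9773, -0.2120)
n_3 = (+0.6458, +0.7635)
n_4 = (-0.6015, +0.7988)
n_5 = (-0.9129, -0.4082)
  (0,1): δ = 138.28°  ·
  (0,2): δ = 102.44°  ·
  (0,3): δ = 40.42°  ·
  (0,4): δ = 36.78°  ·
  (0,5): δ = 113.89°  ·
  (1,2): δ = 144.16°  ·
  (1,3): δ = 82.15°  ·
  (1,4): δ = 4.94°  ✓
  (1,5): δ = 72.17°  ·
  (2,3): δ = 117.98°  ·
  (2,4): δ = 40.78°  ·
  (2,5): δ = 36.33°  ·
  (3,4): δ = 102.80°  ·
  (3,5): δ = 25.68°  ✓
  (4,5): δ = 102.89°  ·
antipodal pairs: 2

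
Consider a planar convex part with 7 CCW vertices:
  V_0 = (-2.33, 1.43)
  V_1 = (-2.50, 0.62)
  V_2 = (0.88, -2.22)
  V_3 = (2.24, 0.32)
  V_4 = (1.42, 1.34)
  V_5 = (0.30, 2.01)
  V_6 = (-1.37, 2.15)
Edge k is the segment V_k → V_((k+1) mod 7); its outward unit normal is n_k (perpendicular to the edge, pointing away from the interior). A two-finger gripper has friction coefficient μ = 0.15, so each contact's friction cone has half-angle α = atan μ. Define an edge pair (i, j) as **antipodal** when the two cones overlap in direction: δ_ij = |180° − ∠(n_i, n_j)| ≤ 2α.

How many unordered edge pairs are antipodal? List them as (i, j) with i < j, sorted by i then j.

count = 3; pairs: (0,2), (1,3), (1,4)

α = atan 0.15 = 8.53°;  2α = 17.06°
n_0 = (-0.9787, +0.2054)
n_1 = (-0.6433, -0.7656)
n_2 = (+0.8816, -0.4720)
n_3 = (+0.7794, +0.6266)
n_4 = (+0.5134, +0.8582)
n_5 = (+0.0835, +0.9965)
n_6 = (-0.6000, +0.8000)
  (0,1): δ = 118.19°  ·
  (0,2): δ = 16.31°  ✓
  (0,3): δ = 50.65°  ·
  (0,4): δ = 70.96°  ·
  (0,5): δ = 97.06°  ·
  (0,6): δ = 138.72°  ·
  (1,2): δ = 78.13°  ·
  (1,3): δ = 11.17°  ✓
  (1,4): δ = 9.15°  ✓
  (1,5): δ = 35.25°  ·
  (1,6): δ = 76.91°  ·
  (2,3): δ = 113.04°  ·
  (2,4): δ = 92.72°  ·
  (2,5): δ = 66.63°  ·
  (2,6): δ = 24.96°  ·
  (3,4): δ = 159.69°  ·
  (3,5): δ = 133.59°  ·
  (3,6): δ = 91.93°  ·
  (4,5): δ = 153.90°  ·
  (4,6): δ = 112.24°  ·
  (5,6): δ = 138.34°  ·
antipodal pairs: 3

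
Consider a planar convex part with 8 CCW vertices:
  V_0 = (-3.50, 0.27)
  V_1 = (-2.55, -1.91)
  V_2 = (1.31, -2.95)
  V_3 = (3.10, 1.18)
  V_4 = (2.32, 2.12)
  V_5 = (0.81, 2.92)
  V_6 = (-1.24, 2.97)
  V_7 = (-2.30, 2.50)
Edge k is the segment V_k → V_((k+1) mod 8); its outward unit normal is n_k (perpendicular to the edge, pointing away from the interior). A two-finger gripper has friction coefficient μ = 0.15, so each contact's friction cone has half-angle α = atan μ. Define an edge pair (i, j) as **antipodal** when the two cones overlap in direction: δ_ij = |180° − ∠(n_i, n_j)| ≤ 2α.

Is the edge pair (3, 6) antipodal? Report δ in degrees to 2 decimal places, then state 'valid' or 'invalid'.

α = atan 0.15 = 8.53°;  2α = 17.06°
edge 3: e_3 = (-0.78, +0.94);  n_3 = (+0.7696, +0.6386)
edge 6: e_6 = (-1.06, -0.47);  n_6 = (-0.4053, +0.9142)
∠(n_3, n_6) = 74.23°
δ = |180° − 74.23°| = 105.77°
105.77° > 2α = 17.06°  →  invalid

δ = 105.77°, invalid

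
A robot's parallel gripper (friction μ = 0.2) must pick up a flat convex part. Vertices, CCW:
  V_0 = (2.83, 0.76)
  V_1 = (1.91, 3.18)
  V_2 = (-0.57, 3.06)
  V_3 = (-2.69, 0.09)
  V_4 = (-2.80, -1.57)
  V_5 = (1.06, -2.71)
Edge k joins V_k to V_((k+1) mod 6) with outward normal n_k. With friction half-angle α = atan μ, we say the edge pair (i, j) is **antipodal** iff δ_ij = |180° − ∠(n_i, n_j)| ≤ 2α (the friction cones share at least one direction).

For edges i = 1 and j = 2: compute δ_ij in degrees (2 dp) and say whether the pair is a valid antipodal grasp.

α = atan 0.2 = 11.31°;  2α = 22.62°
edge 1: e_1 = (-2.48, -0.12);  n_1 = (-0.0483, +0.9988)
edge 2: e_2 = (-2.12, -2.97);  n_2 = (-0.8139, +0.5810)
∠(n_1, n_2) = 51.71°
δ = |180° − 51.71°| = 128.29°
128.29° > 2α = 22.62°  →  invalid

δ = 128.29°, invalid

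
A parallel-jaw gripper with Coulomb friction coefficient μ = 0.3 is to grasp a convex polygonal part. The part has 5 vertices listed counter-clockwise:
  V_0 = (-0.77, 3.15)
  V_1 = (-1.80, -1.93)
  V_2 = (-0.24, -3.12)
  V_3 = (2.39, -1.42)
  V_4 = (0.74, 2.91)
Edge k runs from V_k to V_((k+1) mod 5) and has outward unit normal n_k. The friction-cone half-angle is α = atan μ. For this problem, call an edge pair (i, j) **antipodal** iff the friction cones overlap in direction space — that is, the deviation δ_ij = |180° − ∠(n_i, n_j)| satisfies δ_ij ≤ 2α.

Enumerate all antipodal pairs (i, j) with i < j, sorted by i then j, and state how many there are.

count = 3; pairs: (0,3), (1,3), (1,4)

α = atan 0.3 = 16.70°;  2α = 33.40°
n_0 = (-0.9801, +0.1987)
n_1 = (-0.6065, -0.7951)
n_2 = (+0.5429, -0.8398)
n_3 = (+0.9345, +0.3561)
n_4 = (+0.1570, +0.9876)
  (0,1): δ = 115.88°  ·
  (0,2): δ = 45.66°  ·
  (0,3): δ = 32.32°  ✓
  (0,4): δ = 92.43°  ·
  (1,2): δ = 109.78°  ·
  (1,3): δ = 31.80°  ✓
  (1,4): δ = 28.31°  ✓
  (2,3): δ = 102.02°  ·
  (2,4): δ = 41.91°  ·
  (3,4): δ = 119.89°  ·
antipodal pairs: 3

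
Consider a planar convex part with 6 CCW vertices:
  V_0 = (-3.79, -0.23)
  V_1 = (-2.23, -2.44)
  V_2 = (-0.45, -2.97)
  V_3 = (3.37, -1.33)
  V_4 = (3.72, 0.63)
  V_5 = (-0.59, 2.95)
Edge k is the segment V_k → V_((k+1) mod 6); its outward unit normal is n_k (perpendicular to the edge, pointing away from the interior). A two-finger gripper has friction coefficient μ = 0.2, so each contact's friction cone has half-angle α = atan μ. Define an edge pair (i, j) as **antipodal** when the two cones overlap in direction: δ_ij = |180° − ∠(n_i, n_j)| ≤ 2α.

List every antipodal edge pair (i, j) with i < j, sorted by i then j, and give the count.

count = 2; pairs: (1,4), (2,5)

α = atan 0.2 = 11.31°;  2α = 22.62°
n_0 = (-0.8170, -0.5767)
n_1 = (-0.2854, -0.9584)
n_2 = (+0.3945, -0.9189)
n_3 = (+0.9844, -0.1758)
n_4 = (+0.4740, +0.8805)
n_5 = (-0.7049, +0.7093)
  (0,1): δ = 141.80°  ·
  (0,2): δ = 101.98°  ·
  (0,3): δ = 45.34°  ·
  (0,4): δ = 26.49°  ·
  (0,5): δ = 99.60°  ·
  (1,2): δ = 140.18°  ·
  (1,3): δ = 83.54°  ·
  (1,4): δ = 11.71°  ✓
  (1,5): δ = 61.40°  ·
  (2,3): δ = 123.36°  ·
  (2,4): δ = 51.53°  ·
  (2,5): δ = 21.59°  ✓
  (3,4): δ = 108.17°  ·
  (3,5): δ = 35.05°  ·
  (4,5): δ = 106.89°  ·
antipodal pairs: 2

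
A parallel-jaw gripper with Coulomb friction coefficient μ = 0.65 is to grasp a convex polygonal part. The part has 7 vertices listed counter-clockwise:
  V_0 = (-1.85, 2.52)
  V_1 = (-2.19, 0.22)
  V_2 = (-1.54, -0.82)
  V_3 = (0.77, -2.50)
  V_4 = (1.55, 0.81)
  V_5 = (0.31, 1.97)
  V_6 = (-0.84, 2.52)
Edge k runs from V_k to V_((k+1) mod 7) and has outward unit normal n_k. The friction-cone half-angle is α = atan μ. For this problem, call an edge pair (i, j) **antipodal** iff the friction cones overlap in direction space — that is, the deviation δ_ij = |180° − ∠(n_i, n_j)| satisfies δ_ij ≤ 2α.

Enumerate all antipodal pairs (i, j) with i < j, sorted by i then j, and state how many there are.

α = atan 0.65 = 33.02°;  2α = 66.05°
n_0 = (-0.9892, +0.1462)
n_1 = (-0.8480, -0.5300)
n_2 = (-0.5882, -0.8087)
n_3 = (+0.9733, -0.2294)
n_4 = (+0.6832, +0.7303)
n_5 = (+0.4315, +0.9021)
n_6 = (+0.0000, +1.0000)
  (0,1): δ = 139.59°  ·
  (0,2): δ = 117.62°  ·
  (0,3): δ = 4.85°  ✓
  (0,4): δ = 55.32°  ✓
  (0,5): δ = 72.85°  ·
  (0,6): δ = 98.41°  ·
  (1,2): δ = 158.03°  ·
  (1,3): δ = 45.27°  ✓
  (1,4): δ = 14.90°  ✓
  (1,5): δ = 32.43°  ✓
  (1,6): δ = 57.99°  ✓
  (2,3): δ = 67.23°  ·
  (2,4): δ = 7.06°  ✓
  (2,5): δ = 10.47°  ✓
  (2,6): δ = 36.03°  ✓
  (3,4): δ = 119.83°  ·
  (3,5): δ = 102.30°  ·
  (3,6): δ = 76.74°  ·
  (4,5): δ = 162.47°  ·
  (4,6): δ = 136.91°  ·
  (5,6): δ = 154.44°  ·
antipodal pairs: 9

count = 9; pairs: (0,3), (0,4), (1,3), (1,4), (1,5), (1,6), (2,4), (2,5), (2,6)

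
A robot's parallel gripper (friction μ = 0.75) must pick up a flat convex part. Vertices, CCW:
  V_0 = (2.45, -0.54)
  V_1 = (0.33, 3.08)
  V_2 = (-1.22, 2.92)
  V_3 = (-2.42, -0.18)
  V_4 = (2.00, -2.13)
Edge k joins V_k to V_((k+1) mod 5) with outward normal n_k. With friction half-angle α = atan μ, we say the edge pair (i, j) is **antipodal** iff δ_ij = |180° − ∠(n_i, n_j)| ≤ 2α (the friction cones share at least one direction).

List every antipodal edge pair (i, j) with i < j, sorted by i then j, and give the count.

α = atan 0.75 = 36.87°;  2α = 73.74°
n_0 = (+0.8629, +0.5054)
n_1 = (-0.1027, +0.9947)
n_2 = (-0.9326, +0.3610)
n_3 = (-0.4036, -0.9149)
n_4 = (+0.9622, -0.2723)
  (0,1): δ = 114.46°  ·
  (0,2): δ = 51.52°  ✓
  (0,3): δ = 35.84°  ✓
  (0,4): δ = 133.84°  ·
  (1,2): δ = 117.05°  ·
  (1,3): δ = 29.70°  ✓
  (1,4): δ = 68.30°  ✓
  (2,3): δ = 92.64°  ·
  (2,4): δ = 5.36°  ✓
  (3,4): δ = 82.00°  ·
antipodal pairs: 5

count = 5; pairs: (0,2), (0,3), (1,3), (1,4), (2,4)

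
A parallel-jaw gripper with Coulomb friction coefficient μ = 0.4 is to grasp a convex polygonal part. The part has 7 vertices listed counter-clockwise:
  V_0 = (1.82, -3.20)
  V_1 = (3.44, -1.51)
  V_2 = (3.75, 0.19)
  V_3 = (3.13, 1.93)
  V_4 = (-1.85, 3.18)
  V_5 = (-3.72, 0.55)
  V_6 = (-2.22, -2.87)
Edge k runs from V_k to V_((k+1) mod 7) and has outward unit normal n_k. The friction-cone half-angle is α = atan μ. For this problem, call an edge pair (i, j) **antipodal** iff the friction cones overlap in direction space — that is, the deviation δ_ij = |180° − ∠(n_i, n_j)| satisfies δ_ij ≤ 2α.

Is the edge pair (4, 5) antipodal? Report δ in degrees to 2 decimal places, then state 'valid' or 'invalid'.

δ = 120.90°, invalid

α = atan 0.4 = 21.80°;  2α = 43.60°
edge 4: e_4 = (-1.87, -2.63);  n_4 = (-0.8150, +0.5795)
edge 5: e_5 = (+1.50, -3.42);  n_5 = (-0.9158, -0.4017)
∠(n_4, n_5) = 59.10°
δ = |180° − 59.10°| = 120.90°
120.90° > 2α = 43.60°  →  invalid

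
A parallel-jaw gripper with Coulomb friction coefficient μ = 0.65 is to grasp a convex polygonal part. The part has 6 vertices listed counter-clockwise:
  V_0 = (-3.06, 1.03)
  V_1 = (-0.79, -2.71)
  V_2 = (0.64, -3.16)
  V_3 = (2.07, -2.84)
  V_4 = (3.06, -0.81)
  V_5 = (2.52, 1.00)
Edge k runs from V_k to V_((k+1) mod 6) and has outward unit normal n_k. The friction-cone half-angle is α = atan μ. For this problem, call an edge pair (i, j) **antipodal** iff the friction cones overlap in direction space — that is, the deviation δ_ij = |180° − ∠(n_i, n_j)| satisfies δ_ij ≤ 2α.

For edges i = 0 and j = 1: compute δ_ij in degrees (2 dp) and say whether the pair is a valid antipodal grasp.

δ = 138.72°, invalid

α = atan 0.65 = 33.02°;  2α = 66.05°
edge 0: e_0 = (+2.27, -3.74);  n_0 = (-0.8549, -0.5189)
edge 1: e_1 = (+1.43, -0.45);  n_1 = (-0.3002, -0.9539)
∠(n_0, n_1) = 41.28°
δ = |180° − 41.28°| = 138.72°
138.72° > 2α = 66.05°  →  invalid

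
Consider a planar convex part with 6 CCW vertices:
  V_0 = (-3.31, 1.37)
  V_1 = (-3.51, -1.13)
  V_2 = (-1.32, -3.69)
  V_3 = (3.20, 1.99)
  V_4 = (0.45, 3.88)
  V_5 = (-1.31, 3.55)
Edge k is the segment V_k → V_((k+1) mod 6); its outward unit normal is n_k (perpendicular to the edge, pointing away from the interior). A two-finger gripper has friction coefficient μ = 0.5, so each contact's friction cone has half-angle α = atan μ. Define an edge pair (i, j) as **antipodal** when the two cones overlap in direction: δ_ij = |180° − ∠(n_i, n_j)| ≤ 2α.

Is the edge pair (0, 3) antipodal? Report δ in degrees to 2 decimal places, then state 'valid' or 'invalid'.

α = atan 0.5 = 26.57°;  2α = 53.13°
edge 0: e_0 = (-0.20, -2.50);  n_0 = (-0.9968, +0.0797)
edge 3: e_3 = (-2.75, +1.89);  n_3 = (+0.5664, +0.8241)
∠(n_0, n_3) = 119.93°
δ = |180° − 119.93°| = 60.07°
60.07° > 2α = 53.13°  →  invalid

δ = 60.07°, invalid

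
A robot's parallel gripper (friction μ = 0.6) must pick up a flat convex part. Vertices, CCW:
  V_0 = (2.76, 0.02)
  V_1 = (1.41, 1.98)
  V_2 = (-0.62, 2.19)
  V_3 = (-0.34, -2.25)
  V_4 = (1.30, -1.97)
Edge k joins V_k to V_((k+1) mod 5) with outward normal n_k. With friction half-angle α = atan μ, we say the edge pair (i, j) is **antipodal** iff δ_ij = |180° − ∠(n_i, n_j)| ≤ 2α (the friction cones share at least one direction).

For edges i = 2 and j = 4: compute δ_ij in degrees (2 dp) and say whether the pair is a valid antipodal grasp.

δ = 39.87°, valid

α = atan 0.6 = 30.96°;  2α = 61.93°
edge 2: e_2 = (+0.28, -4.44);  n_2 = (-0.9980, -0.0629)
edge 4: e_4 = (+1.46, +1.99);  n_4 = (+0.8063, -0.5915)
∠(n_2, n_4) = 140.13°
δ = |180° − 140.13°| = 39.87°
39.87° ≤ 2α = 61.93°  →  valid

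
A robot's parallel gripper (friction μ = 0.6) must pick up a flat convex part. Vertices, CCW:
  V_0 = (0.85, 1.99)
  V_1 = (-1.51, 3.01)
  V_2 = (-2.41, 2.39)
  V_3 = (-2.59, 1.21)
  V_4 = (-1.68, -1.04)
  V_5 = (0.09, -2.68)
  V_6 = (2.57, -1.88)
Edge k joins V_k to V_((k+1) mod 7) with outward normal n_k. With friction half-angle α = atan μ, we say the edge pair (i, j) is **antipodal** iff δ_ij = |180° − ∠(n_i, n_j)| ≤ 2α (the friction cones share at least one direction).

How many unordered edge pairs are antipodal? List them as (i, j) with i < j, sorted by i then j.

count = 7; pairs: (0,3), (0,4), (0,5), (1,5), (2,6), (3,6), (4,6)

α = atan 0.6 = 30.96°;  2α = 61.93°
n_0 = (+0.3967, +0.9179)
n_1 = (-0.5673, +0.8235)
n_2 = (-0.9886, +0.1508)
n_3 = (-0.9270, -0.3749)
n_4 = (-0.6797, -0.7335)
n_5 = (+0.3070, -0.9517)
n_6 = (+0.9138, +0.4061)
  (0,1): δ = 122.06°  ·
  (0,2): δ = 75.30°  ·
  (0,3): δ = 44.61°  ✓
  (0,4): δ = 19.44°  ✓
  (0,5): δ = 41.25°  ✓
  (0,6): δ = 137.34°  ·
  (1,2): δ = 133.24°  ·
  (1,3): δ = 102.54°  ·
  (1,4): δ = 77.38°  ·
  (1,5): δ = 16.68°  ✓
  (1,6): δ = 79.40°  ·
  (2,3): δ = 149.31°  ·
  (2,4): δ = 124.14°  ·
  (2,5): δ = 63.45°  ·
  (2,6): δ = 32.64°  ✓
  (3,4): δ = 154.84°  ·
  (3,5): δ = 94.14°  ·
  (3,6): δ = 1.94°  ✓
  (4,5): δ = 119.30°  ·
  (4,6): δ = 23.22°  ✓
  (5,6): δ = 83.92°  ·
antipodal pairs: 7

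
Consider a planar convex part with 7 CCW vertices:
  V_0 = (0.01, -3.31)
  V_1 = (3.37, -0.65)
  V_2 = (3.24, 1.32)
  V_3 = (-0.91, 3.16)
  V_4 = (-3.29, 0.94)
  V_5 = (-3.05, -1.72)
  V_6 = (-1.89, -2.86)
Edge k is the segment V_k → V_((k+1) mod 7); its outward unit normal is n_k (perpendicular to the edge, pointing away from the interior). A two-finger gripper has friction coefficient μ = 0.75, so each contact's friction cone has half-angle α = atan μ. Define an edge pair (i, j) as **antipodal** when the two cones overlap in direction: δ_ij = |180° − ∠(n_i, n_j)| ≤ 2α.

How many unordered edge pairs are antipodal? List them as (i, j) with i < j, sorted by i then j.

count = 11; pairs: (0,2), (0,3), (0,4), (1,3), (1,4), (1,5), (1,6), (2,4), (2,5), (2,6), (3,6)

α = atan 0.75 = 36.87°;  2α = 73.74°
n_0 = (+0.6207, -0.7840)
n_1 = (+0.9978, +0.0658)
n_2 = (+0.4053, +0.9142)
n_3 = (-0.6821, +0.7313)
n_4 = (-0.9960, -0.0899)
n_5 = (-0.7009, -0.7132)
n_6 = (-0.2305, -0.9731)
  (0,1): δ = 124.59°  ·
  (0,2): δ = 62.28°  ✓
  (0,3): δ = 4.64°  ✓
  (0,4): δ = 56.79°  ✓
  (0,5): δ = 97.13°  ·
  (0,6): δ = 128.31°  ·
  (1,2): δ = 117.69°  ·
  (1,3): δ = 50.77°  ✓
  (1,4): δ = 1.38°  ✓
  (1,5): δ = 41.72°  ✓
  (1,6): δ = 72.90°  ✓
  (2,3): δ = 113.08°  ·
  (2,4): δ = 60.93°  ✓
  (2,5): δ = 20.59°  ✓
  (2,6): δ = 10.59°  ✓
  (3,4): δ = 127.85°  ·
  (3,5): δ = 87.51°  ·
  (3,6): δ = 56.33°  ✓
  (4,5): δ = 139.66°  ·
  (4,6): δ = 108.48°  ·
  (5,6): δ = 148.82°  ·
antipodal pairs: 11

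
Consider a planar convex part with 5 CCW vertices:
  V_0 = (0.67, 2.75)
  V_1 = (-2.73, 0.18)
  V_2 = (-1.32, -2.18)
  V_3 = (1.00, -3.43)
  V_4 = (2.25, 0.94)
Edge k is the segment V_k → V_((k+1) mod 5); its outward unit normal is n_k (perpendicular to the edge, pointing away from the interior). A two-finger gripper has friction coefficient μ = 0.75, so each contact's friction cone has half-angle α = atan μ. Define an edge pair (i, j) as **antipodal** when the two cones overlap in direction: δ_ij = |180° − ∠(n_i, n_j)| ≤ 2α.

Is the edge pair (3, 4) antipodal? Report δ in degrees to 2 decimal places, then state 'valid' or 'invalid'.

α = atan 0.75 = 36.87°;  2α = 73.74°
edge 3: e_3 = (+1.25, +4.37);  n_3 = (+0.9614, -0.2750)
edge 4: e_4 = (-1.58, +1.81);  n_4 = (+0.7533, +0.6576)
∠(n_3, n_4) = 57.08°
δ = |180° − 57.08°| = 122.92°
122.92° > 2α = 73.74°  →  invalid

δ = 122.92°, invalid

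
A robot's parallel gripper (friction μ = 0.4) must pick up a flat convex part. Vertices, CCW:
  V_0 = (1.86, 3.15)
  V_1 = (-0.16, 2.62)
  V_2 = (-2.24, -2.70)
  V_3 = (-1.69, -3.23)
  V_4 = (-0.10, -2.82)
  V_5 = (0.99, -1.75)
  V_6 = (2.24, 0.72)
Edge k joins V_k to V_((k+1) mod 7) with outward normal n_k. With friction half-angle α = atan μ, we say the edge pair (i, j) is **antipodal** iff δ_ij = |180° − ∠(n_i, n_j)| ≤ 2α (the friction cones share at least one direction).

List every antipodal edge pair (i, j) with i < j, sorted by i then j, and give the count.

count = 6; pairs: (0,3), (0,4), (1,4), (1,5), (1,6), (2,6)

α = atan 0.4 = 21.80°;  2α = 43.60°
n_0 = (-0.2538, +0.9673)
n_1 = (-0.9313, +0.3641)
n_2 = (-0.6939, -0.7201)
n_3 = (+0.2497, -0.9683)
n_4 = (+0.7005, -0.7136)
n_5 = (+0.8922, -0.4515)
n_6 = (+0.9880, +0.1545)
  (0,1): δ = 126.06°  ·
  (0,2): δ = 58.64°  ·
  (0,3): δ = 0.24°  ✓
  (0,4): δ = 29.77°  ✓
  (0,5): δ = 48.46°  ·
  (0,6): δ = 84.19°  ·
  (1,2): δ = 112.58°  ·
  (1,3): δ = 54.19°  ·
  (1,4): δ = 24.18°  ✓
  (1,5): δ = 5.49°  ✓
  (1,6): δ = 30.24°  ✓
  (2,3): δ = 121.60°  ·
  (2,4): δ = 91.59°  ·
  (2,5): δ = 72.90°  ·
  (2,6): δ = 37.17°  ✓
  (3,4): δ = 149.99°  ·
  (3,5): δ = 131.30°  ·
  (3,6): δ = 95.57°  ·
  (4,5): δ = 161.31°  ·
  (4,6): δ = 125.58°  ·
  (5,6): δ = 144.27°  ·
antipodal pairs: 6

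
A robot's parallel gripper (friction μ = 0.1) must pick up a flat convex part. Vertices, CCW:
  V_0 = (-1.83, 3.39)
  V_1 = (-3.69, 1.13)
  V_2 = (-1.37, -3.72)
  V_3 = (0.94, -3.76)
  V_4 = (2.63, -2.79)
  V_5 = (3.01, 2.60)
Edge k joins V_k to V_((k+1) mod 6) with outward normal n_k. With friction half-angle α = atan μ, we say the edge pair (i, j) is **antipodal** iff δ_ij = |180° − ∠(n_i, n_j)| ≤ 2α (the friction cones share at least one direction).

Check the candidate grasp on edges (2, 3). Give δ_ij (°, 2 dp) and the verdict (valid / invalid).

δ = 149.15°, invalid

α = atan 0.1 = 5.71°;  2α = 11.42°
edge 2: e_2 = (+2.31, -0.04);  n_2 = (-0.0173, -0.9999)
edge 3: e_3 = (+1.69, +0.97);  n_3 = (+0.4978, -0.8673)
∠(n_2, n_3) = 30.85°
δ = |180° − 30.85°| = 149.15°
149.15° > 2α = 11.42°  →  invalid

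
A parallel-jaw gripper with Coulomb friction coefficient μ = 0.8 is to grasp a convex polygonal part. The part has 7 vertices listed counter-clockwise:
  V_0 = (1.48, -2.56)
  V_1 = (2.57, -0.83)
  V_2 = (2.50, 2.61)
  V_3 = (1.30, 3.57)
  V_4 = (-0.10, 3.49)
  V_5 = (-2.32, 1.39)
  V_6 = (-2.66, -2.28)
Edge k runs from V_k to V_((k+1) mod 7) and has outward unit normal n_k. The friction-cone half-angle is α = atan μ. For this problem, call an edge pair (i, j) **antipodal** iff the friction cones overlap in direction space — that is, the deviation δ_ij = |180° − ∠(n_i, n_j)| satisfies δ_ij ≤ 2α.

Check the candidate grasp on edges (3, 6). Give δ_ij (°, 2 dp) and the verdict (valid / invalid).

δ = 7.14°, valid

α = atan 0.8 = 38.66°;  2α = 77.32°
edge 3: e_3 = (-1.40, -0.08);  n_3 = (-0.0570, +0.9984)
edge 6: e_6 = (+4.14, -0.28);  n_6 = (-0.0675, -0.9977)
∠(n_3, n_6) = 172.86°
δ = |180° − 172.86°| = 7.14°
7.14° ≤ 2α = 77.32°  →  valid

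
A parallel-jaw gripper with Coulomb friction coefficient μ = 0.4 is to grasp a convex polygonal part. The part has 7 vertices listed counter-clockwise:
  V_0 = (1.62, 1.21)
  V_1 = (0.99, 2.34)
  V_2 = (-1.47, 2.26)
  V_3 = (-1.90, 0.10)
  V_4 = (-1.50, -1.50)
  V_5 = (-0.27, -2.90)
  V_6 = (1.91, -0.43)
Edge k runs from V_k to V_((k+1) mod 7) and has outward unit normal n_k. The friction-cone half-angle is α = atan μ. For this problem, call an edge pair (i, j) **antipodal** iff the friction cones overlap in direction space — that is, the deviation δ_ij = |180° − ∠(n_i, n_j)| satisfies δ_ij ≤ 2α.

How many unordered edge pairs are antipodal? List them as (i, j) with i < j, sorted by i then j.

α = atan 0.4 = 21.80°;  2α = 43.60°
n_0 = (+0.8734, +0.4870)
n_1 = (-0.0325, +0.9995)
n_2 = (-0.9808, +0.1952)
n_3 = (-0.9701, -0.2425)
n_4 = (-0.7512, -0.6600)
n_5 = (+0.7497, -0.6617)
n_6 = (+0.9847, +0.1741)
  (0,1): δ = 117.28°  ·
  (0,2): δ = 40.40°  ✓
  (0,3): δ = 15.10°  ✓
  (0,4): δ = 12.16°  ✓
  (0,5): δ = 109.43°  ·
  (0,6): δ = 160.89°  ·
  (1,2): δ = 103.12°  ·
  (1,3): δ = 77.83°  ·
  (1,4): δ = 50.56°  ·
  (1,5): δ = 46.71°  ·
  (1,6): δ = 98.17°  ·
  (2,3): δ = 154.70°  ·
  (2,4): δ = 127.44°  ·
  (2,5): δ = 30.17°  ✓
  (2,6): δ = 21.29°  ✓
  (3,4): δ = 152.73°  ·
  (3,5): δ = 55.47°  ·
  (3,6): δ = 4.01°  ✓
  (4,5): δ = 82.73°  ·
  (4,6): δ = 31.27°  ✓
  (5,6): δ = 128.54°  ·
antipodal pairs: 7

count = 7; pairs: (0,2), (0,3), (0,4), (2,5), (2,6), (3,6), (4,6)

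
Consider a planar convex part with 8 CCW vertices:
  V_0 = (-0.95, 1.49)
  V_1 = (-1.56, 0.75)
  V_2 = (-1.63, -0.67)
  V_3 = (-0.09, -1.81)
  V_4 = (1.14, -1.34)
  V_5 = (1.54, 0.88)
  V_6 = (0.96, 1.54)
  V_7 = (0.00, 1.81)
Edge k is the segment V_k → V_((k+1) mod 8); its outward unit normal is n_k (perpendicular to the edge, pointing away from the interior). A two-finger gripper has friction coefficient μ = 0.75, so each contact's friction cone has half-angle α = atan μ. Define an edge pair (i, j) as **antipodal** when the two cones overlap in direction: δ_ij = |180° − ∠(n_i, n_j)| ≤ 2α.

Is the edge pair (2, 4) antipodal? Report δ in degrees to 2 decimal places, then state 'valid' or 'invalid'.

α = atan 0.75 = 36.87°;  2α = 73.74°
edge 2: e_2 = (+1.54, -1.14);  n_2 = (-0.5950, -0.8037)
edge 4: e_4 = (+0.40, +2.22);  n_4 = (+0.9842, -0.1773)
∠(n_2, n_4) = 116.30°
δ = |180° − 116.30°| = 63.70°
63.70° ≤ 2α = 73.74°  →  valid

δ = 63.70°, valid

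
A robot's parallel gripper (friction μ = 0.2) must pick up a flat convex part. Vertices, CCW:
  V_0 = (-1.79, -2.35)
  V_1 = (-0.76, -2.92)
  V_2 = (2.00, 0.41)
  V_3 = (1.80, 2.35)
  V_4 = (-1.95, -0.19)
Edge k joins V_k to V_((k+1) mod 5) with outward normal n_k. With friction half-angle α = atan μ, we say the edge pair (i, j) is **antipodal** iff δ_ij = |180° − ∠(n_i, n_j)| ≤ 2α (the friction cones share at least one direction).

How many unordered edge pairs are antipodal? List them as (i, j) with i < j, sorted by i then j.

count = 2; pairs: (1,3), (2,4)

α = atan 0.2 = 11.31°;  2α = 22.62°
n_0 = (-0.4842, -0.8750)
n_1 = (+0.7699, -0.6381)
n_2 = (+0.9947, +0.1025)
n_3 = (-0.5608, +0.8280)
n_4 = (-0.9973, -0.0739)
  (0,1): δ = 100.69°  ·
  (0,2): δ = 55.15°  ·
  (0,3): δ = 63.07°  ·
  (0,4): δ = 123.20°  ·
  (1,2): δ = 134.46°  ·
  (1,3): δ = 16.24°  ✓
  (1,4): δ = 43.89°  ·
  (2,3): δ = 61.77°  ·
  (2,4): δ = 1.65°  ✓
  (3,4): δ = 119.87°  ·
antipodal pairs: 2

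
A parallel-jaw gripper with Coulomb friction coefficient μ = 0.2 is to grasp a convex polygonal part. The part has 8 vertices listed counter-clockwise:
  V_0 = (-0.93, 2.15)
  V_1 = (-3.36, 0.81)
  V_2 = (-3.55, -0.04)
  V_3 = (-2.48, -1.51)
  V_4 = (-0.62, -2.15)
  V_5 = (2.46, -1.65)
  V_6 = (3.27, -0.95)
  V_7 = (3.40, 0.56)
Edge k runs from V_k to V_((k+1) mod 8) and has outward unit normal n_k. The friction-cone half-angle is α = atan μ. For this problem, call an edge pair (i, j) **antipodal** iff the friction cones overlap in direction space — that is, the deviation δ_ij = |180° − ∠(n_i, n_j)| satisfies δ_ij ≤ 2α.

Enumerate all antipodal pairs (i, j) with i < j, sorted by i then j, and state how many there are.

count = 4; pairs: (0,4), (0,5), (1,6), (3,7)

α = atan 0.2 = 11.31°;  2α = 22.62°
n_0 = (-0.4829, +0.8757)
n_1 = (-0.9759, +0.2181)
n_2 = (-0.8085, -0.5885)
n_3 = (-0.3254, -0.9456)
n_4 = (+0.1602, -0.9871)
n_5 = (+0.6539, -0.7566)
n_6 = (+0.9963, -0.0858)
n_7 = (+0.3447, +0.9387)
  (0,1): δ = 131.47°  ·
  (0,2): δ = 82.82°  ·
  (0,3): δ = 47.86°  ·
  (0,4): δ = 19.65°  ✓
  (0,5): δ = 11.96°  ✓
  (0,6): δ = 56.21°  ·
  (0,7): δ = 130.96°  ·
  (1,2): δ = 131.35°  ·
  (1,3): δ = 96.39°  ·
  (1,4): δ = 68.18°  ·
  (1,5): δ = 36.57°  ·
  (1,6): δ = 7.68°  ✓
  (1,7): δ = 82.44°  ·
  (2,3): δ = 145.04°  ·
  (2,4): δ = 116.83°  ·
  (2,5): δ = 85.22°  ·
  (2,6): δ = 40.97°  ·
  (2,7): δ = 33.79°  ·
  (3,4): δ = 151.79°  ·
  (3,5): δ = 120.18°  ·
  (3,6): δ = 75.93°  ·
  (3,7): δ = 1.18°  ✓
  (4,5): δ = 148.39°  ·
  (4,6): δ = 104.14°  ·
  (4,7): δ = 29.38°  ·
  (5,6): δ = 135.75°  ·
  (5,7): δ = 61.00°  ·
  (6,7): δ = 105.24°  ·
antipodal pairs: 4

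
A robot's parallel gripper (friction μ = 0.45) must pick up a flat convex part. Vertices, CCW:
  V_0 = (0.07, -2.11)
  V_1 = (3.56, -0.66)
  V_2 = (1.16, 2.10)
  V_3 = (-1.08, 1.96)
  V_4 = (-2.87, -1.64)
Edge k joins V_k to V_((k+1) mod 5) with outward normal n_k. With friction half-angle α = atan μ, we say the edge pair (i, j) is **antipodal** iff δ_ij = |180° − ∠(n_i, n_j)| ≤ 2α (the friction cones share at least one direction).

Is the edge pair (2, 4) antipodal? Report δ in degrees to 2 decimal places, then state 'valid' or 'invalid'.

δ = 12.66°, valid

α = atan 0.45 = 24.23°;  2α = 48.46°
edge 2: e_2 = (-2.24, -0.14);  n_2 = (-0.0624, +0.9981)
edge 4: e_4 = (+2.94, -0.47);  n_4 = (-0.1579, -0.9875)
∠(n_2, n_4) = 167.34°
δ = |180° − 167.34°| = 12.66°
12.66° ≤ 2α = 48.46°  →  valid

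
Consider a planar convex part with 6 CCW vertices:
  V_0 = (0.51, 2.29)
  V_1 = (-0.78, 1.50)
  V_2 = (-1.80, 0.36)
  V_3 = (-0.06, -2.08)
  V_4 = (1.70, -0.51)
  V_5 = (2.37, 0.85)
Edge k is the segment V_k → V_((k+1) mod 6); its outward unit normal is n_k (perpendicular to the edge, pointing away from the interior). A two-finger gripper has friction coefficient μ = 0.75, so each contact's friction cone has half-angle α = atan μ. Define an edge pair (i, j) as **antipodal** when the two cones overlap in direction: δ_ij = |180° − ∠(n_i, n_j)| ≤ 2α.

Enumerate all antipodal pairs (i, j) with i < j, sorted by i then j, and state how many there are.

α = atan 0.75 = 36.87°;  2α = 73.74°
n_0 = (-0.5223, +0.8528)
n_1 = (-0.7452, +0.6668)
n_2 = (-0.8142, -0.5806)
n_3 = (+0.6657, -0.7462)
n_4 = (+0.8971, -0.4419)
n_5 = (+0.6122, +0.7907)
  (0,1): δ = 163.30°  ·
  (0,2): δ = 85.99°  ·
  (0,3): δ = 10.25°  ✓
  (0,4): δ = 32.29°  ✓
  (0,5): δ = 110.77°  ·
  (1,2): δ = 102.69°  ·
  (1,3): δ = 6.45°  ✓
  (1,4): δ = 15.59°  ✓
  (1,5): δ = 94.07°  ·
  (2,3): δ = 83.76°  ·
  (2,4): δ = 61.72°  ✓
  (2,5): δ = 16.76°  ✓
  (3,4): δ = 157.96°  ·
  (3,5): δ = 79.48°  ·
  (4,5): δ = 101.52°  ·
antipodal pairs: 6

count = 6; pairs: (0,3), (0,4), (1,3), (1,4), (2,4), (2,5)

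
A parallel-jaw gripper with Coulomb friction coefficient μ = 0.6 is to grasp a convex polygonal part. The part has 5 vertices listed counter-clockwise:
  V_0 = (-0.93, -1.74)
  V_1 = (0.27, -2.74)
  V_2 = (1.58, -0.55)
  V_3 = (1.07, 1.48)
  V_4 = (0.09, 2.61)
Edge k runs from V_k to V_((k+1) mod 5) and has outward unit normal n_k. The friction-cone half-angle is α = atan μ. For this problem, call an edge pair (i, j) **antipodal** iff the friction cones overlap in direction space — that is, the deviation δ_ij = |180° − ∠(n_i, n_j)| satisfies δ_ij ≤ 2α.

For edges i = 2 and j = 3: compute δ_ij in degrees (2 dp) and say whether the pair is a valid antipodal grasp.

α = atan 0.6 = 30.96°;  2α = 61.93°
edge 2: e_2 = (-0.51, +2.03);  n_2 = (+0.9699, +0.2437)
edge 3: e_3 = (-0.98, +1.13);  n_3 = (+0.7555, +0.6552)
∠(n_2, n_3) = 26.83°
δ = |180° − 26.83°| = 153.17°
153.17° > 2α = 61.93°  →  invalid

δ = 153.17°, invalid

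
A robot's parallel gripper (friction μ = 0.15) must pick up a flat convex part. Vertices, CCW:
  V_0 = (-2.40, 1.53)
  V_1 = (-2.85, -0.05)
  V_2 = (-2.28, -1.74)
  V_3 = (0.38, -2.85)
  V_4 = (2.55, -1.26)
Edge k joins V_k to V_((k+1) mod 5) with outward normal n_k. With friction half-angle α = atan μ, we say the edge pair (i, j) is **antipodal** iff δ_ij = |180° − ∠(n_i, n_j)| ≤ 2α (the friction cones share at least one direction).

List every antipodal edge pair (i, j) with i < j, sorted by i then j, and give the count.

α = atan 0.15 = 8.53°;  2α = 17.06°
n_0 = (-0.9618, +0.2739)
n_1 = (-0.9476, -0.3196)
n_2 = (-0.3851, -0.9229)
n_3 = (+0.5910, -0.8066)
n_4 = (+0.4910, +0.8712)
  (0,1): δ = 145.46°  ·
  (0,2): δ = 96.75°  ·
  (0,3): δ = 37.87°  ·
  (0,4): δ = 76.49°  ·
  (1,2): δ = 131.29°  ·
  (1,3): δ = 72.41°  ·
  (1,4): δ = 41.95°  ·
  (2,3): δ = 121.12°  ·
  (2,4): δ = 6.76°  ✓
  (3,4): δ = 65.64°  ·
antipodal pairs: 1

count = 1; pairs: (2,4)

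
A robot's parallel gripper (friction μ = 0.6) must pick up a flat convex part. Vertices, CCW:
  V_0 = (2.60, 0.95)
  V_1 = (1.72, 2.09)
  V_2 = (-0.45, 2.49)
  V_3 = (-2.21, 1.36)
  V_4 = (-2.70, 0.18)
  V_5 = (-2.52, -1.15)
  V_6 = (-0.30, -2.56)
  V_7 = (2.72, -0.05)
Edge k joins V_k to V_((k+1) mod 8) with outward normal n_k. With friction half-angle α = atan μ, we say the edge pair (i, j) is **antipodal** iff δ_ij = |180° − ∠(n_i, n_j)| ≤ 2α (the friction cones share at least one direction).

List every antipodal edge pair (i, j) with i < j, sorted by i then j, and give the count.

count = 11; pairs: (0,3), (0,4), (0,5), (1,5), (1,6), (2,6), (3,6), (3,7), (4,6), (4,7), (5,7)

α = atan 0.6 = 30.96°;  2α = 61.93°
n_0 = (+0.7916, +0.6111)
n_1 = (+0.1813, +0.9834)
n_2 = (-0.5403, +0.8415)
n_3 = (-0.9235, +0.3835)
n_4 = (-0.9910, -0.1341)
n_5 = (-0.5361, -0.8441)
n_6 = (+0.6392, -0.7691)
n_7 = (+0.9929, +0.1191)
  (0,1): δ = 138.11°  ·
  (0,2): δ = 94.96°  ·
  (0,3): δ = 60.22°  ✓
  (0,4): δ = 29.96°  ✓
  (0,5): δ = 19.91°  ✓
  (0,6): δ = 92.07°  ·
  (0,7): δ = 149.18°  ·
  (1,2): δ = 136.85°  ·
  (1,3): δ = 102.11°  ·
  (1,4): δ = 71.85°  ·
  (1,5): δ = 21.98°  ✓
  (1,6): δ = 50.18°  ✓
  (1,7): δ = 107.29°  ·
  (2,3): δ = 145.25°  ·
  (2,4): δ = 114.99°  ·
  (2,5): δ = 65.12°  ·
  (2,6): δ = 7.03°  ✓
  (2,7): δ = 64.14°  ·
  (3,4): δ = 149.74°  ·
  (3,5): δ = 99.87°  ·
  (3,6): δ = 27.72°  ✓
  (3,7): δ = 29.39°  ✓
  (4,5): δ = 130.13°  ·
  (4,6): δ = 57.98°  ✓
  (4,7): δ = 0.86°  ✓
  (5,6): δ = 107.85°  ·
  (5,7): δ = 50.74°  ✓
  (6,7): δ = 122.89°  ·
antipodal pairs: 11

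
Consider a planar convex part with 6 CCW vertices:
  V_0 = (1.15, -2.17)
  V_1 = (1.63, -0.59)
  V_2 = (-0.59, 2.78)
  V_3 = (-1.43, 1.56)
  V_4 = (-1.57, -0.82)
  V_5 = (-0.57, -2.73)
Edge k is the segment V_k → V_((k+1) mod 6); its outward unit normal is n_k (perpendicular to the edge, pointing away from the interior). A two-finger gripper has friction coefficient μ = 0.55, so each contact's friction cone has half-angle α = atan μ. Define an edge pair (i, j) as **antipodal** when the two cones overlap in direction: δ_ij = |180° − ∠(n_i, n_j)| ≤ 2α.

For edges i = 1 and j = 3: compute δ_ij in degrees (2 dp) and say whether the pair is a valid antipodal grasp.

α = atan 0.55 = 28.81°;  2α = 57.62°
edge 1: e_1 = (-2.22, +3.37);  n_1 = (+0.8351, +0.5501)
edge 3: e_3 = (-0.14, -2.38);  n_3 = (-0.9983, +0.0587)
∠(n_1, n_3) = 143.26°
δ = |180° − 143.26°| = 36.74°
36.74° ≤ 2α = 57.62°  →  valid

δ = 36.74°, valid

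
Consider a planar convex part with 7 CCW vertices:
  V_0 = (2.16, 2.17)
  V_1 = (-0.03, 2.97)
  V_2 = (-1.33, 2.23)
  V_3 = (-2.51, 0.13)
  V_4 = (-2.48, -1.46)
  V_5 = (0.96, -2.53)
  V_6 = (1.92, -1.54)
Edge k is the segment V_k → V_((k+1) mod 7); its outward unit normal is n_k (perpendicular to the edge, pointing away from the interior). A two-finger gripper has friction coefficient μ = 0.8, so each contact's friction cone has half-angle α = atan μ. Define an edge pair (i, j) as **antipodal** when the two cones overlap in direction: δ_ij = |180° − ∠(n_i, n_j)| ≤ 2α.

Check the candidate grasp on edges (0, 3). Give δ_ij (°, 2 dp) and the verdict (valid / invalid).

δ = 68.85°, valid

α = atan 0.8 = 38.66°;  2α = 77.32°
edge 0: e_0 = (-2.19, +0.80);  n_0 = (+0.3431, +0.9393)
edge 3: e_3 = (+0.03, -1.59);  n_3 = (-0.9998, -0.0189)
∠(n_0, n_3) = 111.15°
δ = |180° − 111.15°| = 68.85°
68.85° ≤ 2α = 77.32°  →  valid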